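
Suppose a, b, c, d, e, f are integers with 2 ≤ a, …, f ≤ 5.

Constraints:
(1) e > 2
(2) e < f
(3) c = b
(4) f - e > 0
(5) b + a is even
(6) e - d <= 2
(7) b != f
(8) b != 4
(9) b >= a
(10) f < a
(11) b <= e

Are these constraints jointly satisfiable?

Constraints 4, 9, 10, and 11 give b ≤ e, e < f, f < a, a ≤ b. Chaining: b ≤ e < f < a ≤ b, which forces b < b — impossible.

Unsatisfiable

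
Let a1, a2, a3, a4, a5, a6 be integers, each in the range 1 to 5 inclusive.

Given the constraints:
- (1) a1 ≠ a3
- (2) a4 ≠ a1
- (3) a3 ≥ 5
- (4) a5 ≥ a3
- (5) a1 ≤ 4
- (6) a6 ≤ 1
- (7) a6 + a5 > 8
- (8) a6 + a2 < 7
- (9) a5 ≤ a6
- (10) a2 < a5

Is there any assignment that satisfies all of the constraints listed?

Unsatisfiable

From constraints 3 and 4: a5 ≥ a3 and a3 ≥ 5, so a5 ≥ 5. From constraints 6 and 9: a5 ≤ a6 and a6 ≤ 1, so a5 ≤ 1. But 1 < 5, so no value of a5 works.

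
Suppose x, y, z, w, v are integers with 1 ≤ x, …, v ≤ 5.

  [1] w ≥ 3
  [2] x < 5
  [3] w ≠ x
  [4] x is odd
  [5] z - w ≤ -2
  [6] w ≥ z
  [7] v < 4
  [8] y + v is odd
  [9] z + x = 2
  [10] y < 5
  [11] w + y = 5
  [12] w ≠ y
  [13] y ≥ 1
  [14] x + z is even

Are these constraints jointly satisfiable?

Satisfiable

Take x = 1, y = 1, z = 1, w = 4, v = 2. Then constraint 5: z - w = -3; constraint 9: z + x = 2, and every other listed constraint is also met.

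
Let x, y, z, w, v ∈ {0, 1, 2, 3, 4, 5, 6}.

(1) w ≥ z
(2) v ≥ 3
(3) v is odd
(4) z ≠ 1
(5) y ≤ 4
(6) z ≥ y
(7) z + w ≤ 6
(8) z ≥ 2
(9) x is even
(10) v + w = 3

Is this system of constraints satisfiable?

From constraint 2: v ≥ 3. From constraints 1 and 8: w ≥ z ≥ 2. Hence v + w ≥ 5. But constraint 10 requires v + w = 3, and 3 < 5. Contradiction.

Unsatisfiable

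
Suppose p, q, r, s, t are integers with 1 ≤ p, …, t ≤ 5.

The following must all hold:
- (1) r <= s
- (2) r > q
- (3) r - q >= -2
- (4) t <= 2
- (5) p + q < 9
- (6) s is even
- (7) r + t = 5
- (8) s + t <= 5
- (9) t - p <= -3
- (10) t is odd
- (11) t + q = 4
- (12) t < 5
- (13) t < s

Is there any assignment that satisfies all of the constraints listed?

Try p = 4, q = 3, r = 4, s = 4, t = 1.
Check constraint 3: r - q = 1; constraint 5: p + q = 7. The remaining constraints are straightforward to verify.

Satisfiable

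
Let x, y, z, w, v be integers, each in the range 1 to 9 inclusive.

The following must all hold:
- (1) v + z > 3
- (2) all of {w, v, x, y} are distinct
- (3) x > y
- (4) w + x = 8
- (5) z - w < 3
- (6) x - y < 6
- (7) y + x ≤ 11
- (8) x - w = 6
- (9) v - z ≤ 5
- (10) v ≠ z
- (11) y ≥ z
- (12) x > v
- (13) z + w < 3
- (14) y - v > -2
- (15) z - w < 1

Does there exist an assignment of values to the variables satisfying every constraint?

Satisfiable

One satisfying assignment is x = 7, y = 4, z = 1, w = 1, v = 3.
For the less obvious constraints — constraint 1: v + z = 4; constraint 4: w + x = 8 — and the others hold by inspection.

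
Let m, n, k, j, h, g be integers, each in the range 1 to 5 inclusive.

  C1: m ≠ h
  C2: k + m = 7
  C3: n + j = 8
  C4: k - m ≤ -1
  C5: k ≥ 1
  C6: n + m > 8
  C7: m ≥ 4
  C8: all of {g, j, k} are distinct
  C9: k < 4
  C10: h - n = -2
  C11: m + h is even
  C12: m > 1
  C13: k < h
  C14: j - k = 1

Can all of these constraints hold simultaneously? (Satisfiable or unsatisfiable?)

Satisfiable

One satisfying assignment is m = 5, n = 5, k = 2, j = 3, h = 3, g = 5.
For the less obvious constraints — constraint 2: k + m = 7; constraint 3: n + j = 8 — and the others hold by inspection.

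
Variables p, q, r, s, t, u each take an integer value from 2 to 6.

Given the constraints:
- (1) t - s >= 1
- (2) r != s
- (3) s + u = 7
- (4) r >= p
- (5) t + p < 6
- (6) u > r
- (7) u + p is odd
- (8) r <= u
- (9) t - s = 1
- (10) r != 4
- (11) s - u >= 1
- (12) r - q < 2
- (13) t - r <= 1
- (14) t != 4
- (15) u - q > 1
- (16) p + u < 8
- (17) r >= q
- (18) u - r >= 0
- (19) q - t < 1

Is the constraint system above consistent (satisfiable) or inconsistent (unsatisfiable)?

Constraints 1, 11, 13, and 18 give u − r ≥ 0, r − t ≥ -1, t − s ≥ 1, s − u ≥ 1.
Adding all 4 inequalities: the left sides telescope to 0, and the right sides sum to 0 + (-1) + 1 + 1 = 1. So 0 ≥ 1, which is false.

Unsatisfiable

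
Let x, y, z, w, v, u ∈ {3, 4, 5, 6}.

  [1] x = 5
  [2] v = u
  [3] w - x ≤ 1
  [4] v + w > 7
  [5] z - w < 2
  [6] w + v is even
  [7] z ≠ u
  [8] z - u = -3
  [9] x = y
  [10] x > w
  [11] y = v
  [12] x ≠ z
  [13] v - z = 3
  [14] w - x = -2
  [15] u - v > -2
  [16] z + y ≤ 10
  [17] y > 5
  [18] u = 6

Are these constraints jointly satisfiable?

Unsatisfiable

Constraint 1 fixes x = 5 and constraint 18 fixes u = 6. Constraints 2, 9, and 11 give x = y = v = u, so x = u. But 5 ≠ 6 — contradiction.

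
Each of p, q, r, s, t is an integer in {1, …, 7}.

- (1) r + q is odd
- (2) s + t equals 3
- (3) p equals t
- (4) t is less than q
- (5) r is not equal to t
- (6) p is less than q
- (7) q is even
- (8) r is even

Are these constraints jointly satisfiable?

Unsatisfiable

Constraint 8 makes r even and constraint 7 makes q even, so r + q must be even. Constraint 1 says r + q is odd — contradiction.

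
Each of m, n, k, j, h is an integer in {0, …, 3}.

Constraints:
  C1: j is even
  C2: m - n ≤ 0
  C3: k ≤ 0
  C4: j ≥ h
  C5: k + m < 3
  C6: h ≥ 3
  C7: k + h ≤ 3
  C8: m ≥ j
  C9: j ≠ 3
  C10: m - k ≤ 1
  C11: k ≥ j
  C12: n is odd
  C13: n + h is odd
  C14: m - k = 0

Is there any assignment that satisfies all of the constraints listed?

Unsatisfiable

From constraints 4 and 6: j ≥ h and h ≥ 3, so j ≥ 3. From constraints 3 and 11: j ≤ k and k ≤ 0, so j ≤ 0. But 0 < 3, so no value of j works.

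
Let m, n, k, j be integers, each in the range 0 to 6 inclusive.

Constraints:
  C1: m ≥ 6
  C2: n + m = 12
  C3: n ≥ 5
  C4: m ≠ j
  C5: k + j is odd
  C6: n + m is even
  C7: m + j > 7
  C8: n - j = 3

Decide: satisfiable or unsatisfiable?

Satisfiable

Take m = 6, n = 6, k = 4, j = 3. Then constraint 2: n + m = 12; constraint 7: m + j = 9; constraint 8: n - j = 3, and every other listed constraint is also met.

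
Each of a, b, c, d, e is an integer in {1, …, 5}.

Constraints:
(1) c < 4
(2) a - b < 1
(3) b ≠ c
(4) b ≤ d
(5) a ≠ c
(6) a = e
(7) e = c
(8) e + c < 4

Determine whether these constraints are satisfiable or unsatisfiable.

Unsatisfiable

From constraints 6 and 7, a = e = c, so a = c. But constraint 5 says a ≠ c. Contradiction.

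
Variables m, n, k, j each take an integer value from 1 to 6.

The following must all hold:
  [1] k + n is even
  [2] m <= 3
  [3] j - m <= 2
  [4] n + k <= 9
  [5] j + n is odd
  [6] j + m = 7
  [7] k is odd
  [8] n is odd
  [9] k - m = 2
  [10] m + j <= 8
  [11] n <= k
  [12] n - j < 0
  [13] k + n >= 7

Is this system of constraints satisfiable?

Satisfiable

Take m = 3, n = 3, k = 5, j = 4. Then constraint 3: j - m = 1; constraint 4: n + k = 8; constraint 6: j + m = 7, and every other listed constraint is also met.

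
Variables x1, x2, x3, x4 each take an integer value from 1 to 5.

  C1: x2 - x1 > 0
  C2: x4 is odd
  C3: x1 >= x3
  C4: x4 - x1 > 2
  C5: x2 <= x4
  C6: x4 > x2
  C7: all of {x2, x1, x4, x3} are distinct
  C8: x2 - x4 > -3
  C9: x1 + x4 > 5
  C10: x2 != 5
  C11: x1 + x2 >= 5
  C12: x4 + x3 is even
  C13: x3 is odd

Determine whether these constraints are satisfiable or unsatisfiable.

Satisfiable

Setting (x1, x2, x3, x4) = (2, 3, 1, 5) satisfies everything: constraint 1: x2 - x1 = 1; constraint 4: x4 - x1 = 3; constraint 8: x2 - x4 = -2, and the others follow.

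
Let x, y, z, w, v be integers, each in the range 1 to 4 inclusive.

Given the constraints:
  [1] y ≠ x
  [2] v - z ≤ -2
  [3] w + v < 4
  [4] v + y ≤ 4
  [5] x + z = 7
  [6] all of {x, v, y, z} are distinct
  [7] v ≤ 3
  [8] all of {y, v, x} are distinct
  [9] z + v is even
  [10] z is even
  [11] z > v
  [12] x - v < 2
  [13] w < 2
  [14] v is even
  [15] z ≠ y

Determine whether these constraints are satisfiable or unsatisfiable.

Satisfiable

Setting (x, y, z, w, v) = (3, 1, 4, 1, 2) satisfies everything: constraint 2: v - z = -2; constraint 3: w + v = 3; constraint 4: v + y = 3, and the others follow.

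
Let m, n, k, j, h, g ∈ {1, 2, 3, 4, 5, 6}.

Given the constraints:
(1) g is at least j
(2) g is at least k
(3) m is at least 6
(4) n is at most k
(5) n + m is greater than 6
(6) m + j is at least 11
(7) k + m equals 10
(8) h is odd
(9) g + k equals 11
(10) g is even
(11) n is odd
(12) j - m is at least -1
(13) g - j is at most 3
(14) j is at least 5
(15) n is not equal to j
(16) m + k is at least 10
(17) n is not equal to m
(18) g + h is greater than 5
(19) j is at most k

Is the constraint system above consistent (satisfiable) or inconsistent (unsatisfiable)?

From constraints 14 and 19: k ≥ j ≥ 5. From constraint 3: m ≥ 6. Hence k + m ≥ 11. But constraint 7 requires k + m = 10, and 10 < 11. Contradiction.

Unsatisfiable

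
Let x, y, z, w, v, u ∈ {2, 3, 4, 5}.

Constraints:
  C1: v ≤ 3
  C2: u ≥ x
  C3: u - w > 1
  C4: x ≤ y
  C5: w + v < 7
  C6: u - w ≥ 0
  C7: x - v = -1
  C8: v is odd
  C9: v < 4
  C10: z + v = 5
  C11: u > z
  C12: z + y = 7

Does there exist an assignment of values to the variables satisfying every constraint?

Take x = 2, y = 5, z = 2, w = 2, v = 3, u = 5. Then constraint 3: u - w = 3; constraint 5: w + v = 5; constraint 6: u - w = 3, and every other listed constraint is also met.

Satisfiable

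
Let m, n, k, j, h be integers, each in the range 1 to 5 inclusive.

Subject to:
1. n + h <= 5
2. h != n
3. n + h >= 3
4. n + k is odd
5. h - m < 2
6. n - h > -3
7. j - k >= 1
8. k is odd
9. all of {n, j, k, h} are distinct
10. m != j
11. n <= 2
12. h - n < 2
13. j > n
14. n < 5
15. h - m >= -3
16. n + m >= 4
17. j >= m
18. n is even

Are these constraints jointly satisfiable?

Take m = 3, n = 2, k = 1, j = 4, h = 3. Then constraint 1: n + h = 5; constraint 3: n + h = 5, and every other listed constraint is also met.

Satisfiable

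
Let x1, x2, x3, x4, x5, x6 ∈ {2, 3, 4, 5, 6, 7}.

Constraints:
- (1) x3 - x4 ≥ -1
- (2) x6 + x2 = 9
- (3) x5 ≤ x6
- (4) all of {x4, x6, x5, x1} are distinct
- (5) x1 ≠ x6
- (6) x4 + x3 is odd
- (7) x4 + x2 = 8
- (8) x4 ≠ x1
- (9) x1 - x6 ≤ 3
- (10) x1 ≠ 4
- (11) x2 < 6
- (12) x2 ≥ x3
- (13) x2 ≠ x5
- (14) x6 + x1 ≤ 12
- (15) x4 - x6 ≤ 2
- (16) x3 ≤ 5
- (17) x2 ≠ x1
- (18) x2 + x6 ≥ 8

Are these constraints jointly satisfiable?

One satisfying assignment is x1 = 6, x2 = 5, x3 = 2, x4 = 3, x5 = 2, x6 = 4.
For the less obvious constraints — constraint 1: x3 - x4 = -1; constraint 2: x6 + x2 = 9 — and the others hold by inspection.

Satisfiable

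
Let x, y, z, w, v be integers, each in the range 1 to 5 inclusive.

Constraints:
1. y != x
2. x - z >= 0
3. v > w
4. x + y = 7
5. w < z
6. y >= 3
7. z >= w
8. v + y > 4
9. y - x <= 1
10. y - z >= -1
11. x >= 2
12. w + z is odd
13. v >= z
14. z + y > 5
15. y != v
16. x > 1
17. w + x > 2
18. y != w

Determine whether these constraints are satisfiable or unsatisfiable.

The assignment x = 3, y = 4, z = 3, w = 2, v = 3 works:
  constraint 2 holds since x - z = 0.
  constraint 4 holds since x + y = 7.
  constraint 8 holds since v + y = 7.
The rest check out directly.

Satisfiable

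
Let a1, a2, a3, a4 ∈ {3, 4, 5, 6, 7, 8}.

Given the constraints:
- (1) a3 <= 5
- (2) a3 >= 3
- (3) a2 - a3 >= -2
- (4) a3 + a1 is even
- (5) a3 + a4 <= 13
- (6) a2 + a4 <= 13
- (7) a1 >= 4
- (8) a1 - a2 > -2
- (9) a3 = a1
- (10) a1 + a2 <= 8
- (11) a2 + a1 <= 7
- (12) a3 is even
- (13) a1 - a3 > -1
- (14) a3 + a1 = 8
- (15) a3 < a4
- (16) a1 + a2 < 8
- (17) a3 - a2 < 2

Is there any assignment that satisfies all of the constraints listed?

Satisfiable

Try a1 = 4, a2 = 3, a3 = 4, a4 = 7.
Check constraint 3: a2 - a3 = -1; constraint 5: a3 + a4 = 11; constraint 6: a2 + a4 = 10. The remaining constraints are straightforward to verify.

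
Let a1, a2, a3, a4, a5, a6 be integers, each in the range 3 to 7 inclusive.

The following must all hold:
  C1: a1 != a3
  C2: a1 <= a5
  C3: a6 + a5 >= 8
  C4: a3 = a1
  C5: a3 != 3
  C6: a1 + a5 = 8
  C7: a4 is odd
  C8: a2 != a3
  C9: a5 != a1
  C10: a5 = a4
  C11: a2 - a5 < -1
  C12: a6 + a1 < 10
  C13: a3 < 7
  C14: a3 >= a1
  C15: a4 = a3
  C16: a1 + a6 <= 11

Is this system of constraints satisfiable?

From constraints 4, 10, and 15, a5 = a4 = a3 = a1, so a5 = a1. But constraint 9 says a5 ≠ a1. Contradiction.

Unsatisfiable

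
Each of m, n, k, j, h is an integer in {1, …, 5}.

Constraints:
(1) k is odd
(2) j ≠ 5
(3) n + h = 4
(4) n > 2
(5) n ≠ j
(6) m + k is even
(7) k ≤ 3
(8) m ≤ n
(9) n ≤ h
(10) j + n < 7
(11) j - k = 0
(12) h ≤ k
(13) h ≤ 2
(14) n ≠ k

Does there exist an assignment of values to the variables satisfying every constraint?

From constraint 4: n ≥ 3. From constraints 9 and 13: n ≤ h and h ≤ 2, so n ≤ 2. But 2 < 3, so no value of n works.

Unsatisfiable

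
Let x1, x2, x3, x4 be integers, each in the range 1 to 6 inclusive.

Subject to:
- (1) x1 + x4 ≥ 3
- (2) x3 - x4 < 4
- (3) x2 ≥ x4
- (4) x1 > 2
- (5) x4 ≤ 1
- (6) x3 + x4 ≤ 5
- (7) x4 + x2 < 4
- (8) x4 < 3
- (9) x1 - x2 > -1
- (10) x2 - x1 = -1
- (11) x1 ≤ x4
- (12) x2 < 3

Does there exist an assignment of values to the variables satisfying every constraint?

From constraint 4: x1 ≥ 3. From constraints 5 and 11: x1 ≤ x4 and x4 ≤ 1, so x1 ≤ 1. But 1 < 3, so no value of x1 works.

Unsatisfiable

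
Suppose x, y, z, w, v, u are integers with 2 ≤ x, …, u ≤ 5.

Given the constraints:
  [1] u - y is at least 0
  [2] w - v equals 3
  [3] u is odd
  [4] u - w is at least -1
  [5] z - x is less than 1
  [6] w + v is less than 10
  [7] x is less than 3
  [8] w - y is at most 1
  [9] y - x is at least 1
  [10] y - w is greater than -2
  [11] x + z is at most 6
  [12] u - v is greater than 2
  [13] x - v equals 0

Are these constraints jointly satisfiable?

Satisfiable

Setting (x, y, z, w, v, u) = (2, 5, 2, 5, 2, 5) satisfies everything: constraint 1: u - y = 0; constraint 2: w - v = 3; constraint 4: u - w = 0, and the others follow.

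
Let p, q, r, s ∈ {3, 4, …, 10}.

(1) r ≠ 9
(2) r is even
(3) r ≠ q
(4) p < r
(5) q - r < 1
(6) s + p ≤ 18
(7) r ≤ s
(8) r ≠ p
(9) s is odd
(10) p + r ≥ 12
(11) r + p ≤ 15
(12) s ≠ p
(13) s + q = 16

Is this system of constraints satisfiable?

Try p = 6, q = 7, r = 8, s = 9.
Check constraint 5: q - r = -1; constraint 6: s + p = 15; constraint 10: p + r = 14. The remaining constraints are straightforward to verify.

Satisfiable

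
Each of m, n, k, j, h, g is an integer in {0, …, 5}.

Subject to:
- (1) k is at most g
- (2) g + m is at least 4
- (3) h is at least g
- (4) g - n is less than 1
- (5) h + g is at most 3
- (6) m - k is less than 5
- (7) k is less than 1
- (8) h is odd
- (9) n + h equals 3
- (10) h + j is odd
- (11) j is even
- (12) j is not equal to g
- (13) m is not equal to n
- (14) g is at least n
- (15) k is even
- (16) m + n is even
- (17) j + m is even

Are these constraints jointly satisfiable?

Try m = 4, n = 0, k = 0, j = 4, h = 3, g = 0.
Check constraint 2: g + m = 4; constraint 4: g - n = 0; constraint 5: h + g = 3. The remaining constraints are straightforward to verify.

Satisfiable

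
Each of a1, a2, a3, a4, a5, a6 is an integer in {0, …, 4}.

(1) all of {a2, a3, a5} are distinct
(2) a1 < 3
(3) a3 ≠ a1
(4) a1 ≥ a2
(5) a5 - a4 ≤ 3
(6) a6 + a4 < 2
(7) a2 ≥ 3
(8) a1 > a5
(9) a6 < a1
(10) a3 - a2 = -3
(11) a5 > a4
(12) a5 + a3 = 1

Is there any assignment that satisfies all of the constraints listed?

Unsatisfiable

From constraints 4 and 7: a1 ≥ a2 and a2 ≥ 3, so a1 ≥ 3. From constraint 2: a1 ≤ 2. But 2 < 3, so no value of a1 works.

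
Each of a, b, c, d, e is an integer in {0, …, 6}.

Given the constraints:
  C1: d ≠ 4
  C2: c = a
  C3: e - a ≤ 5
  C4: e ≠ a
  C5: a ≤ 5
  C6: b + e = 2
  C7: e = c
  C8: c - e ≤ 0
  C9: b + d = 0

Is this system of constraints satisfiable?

Unsatisfiable

From constraints 2 and 7, e = c = a, so e = a. But constraint 4 says e ≠ a. Contradiction.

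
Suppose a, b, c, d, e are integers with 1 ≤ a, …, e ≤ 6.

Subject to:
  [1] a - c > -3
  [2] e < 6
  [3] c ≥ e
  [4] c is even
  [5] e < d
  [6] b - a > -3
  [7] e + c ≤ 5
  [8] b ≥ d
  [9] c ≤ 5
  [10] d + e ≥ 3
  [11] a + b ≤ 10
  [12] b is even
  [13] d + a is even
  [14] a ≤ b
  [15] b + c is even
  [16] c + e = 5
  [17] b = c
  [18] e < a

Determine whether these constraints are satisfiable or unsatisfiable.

Setting (a, b, c, d, e) = (4, 4, 4, 2, 1) satisfies everything: constraint 1: a - c = 0; constraint 6: b - a = 0; constraint 7: e + c = 5, and the others follow.

Satisfiable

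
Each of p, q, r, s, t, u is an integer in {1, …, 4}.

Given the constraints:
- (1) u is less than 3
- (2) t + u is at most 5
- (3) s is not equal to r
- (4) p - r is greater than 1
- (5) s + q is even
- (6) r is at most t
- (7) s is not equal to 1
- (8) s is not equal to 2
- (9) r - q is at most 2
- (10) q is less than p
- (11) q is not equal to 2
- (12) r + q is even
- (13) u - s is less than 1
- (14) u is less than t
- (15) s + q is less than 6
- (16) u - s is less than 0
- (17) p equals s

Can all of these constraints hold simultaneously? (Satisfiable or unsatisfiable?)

One satisfying assignment is p = 3, q = 1, r = 1, s = 3, t = 2, u = 1.
For the less obvious constraints — constraint 2: t + u = 3; constraint 4: p - r = 2; constraint 9: r - q = 0 — and the others hold by inspection.

Satisfiable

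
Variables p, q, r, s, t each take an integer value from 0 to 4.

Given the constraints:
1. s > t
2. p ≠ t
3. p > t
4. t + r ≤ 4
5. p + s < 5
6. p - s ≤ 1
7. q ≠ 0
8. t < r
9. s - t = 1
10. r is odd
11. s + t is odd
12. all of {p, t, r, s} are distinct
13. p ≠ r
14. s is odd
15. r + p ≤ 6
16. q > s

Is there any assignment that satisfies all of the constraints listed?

Satisfiable

The assignment p = 2, q = 3, r = 3, s = 1, t = 0 works:
  constraint 4 holds since t + r = 3.
  constraint 5 holds since p + s = 3.
The rest check out directly.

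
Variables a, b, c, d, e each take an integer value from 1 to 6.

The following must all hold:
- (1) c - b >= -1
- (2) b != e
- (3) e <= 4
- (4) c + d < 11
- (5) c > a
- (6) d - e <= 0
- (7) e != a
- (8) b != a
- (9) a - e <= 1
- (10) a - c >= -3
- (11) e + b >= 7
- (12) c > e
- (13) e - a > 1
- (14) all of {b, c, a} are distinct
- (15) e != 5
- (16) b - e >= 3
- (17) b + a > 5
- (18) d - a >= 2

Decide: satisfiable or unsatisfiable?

Constraints 1, 6, 10, 16, and 18 give a − c ≥ -3, c − b ≥ -1, b − e ≥ 3, e − d ≥ 0, d − a ≥ 2.
Adding all 5 inequalities: the left sides telescope to 0, and the right sides sum to (-3) + (-1) + 3 + 0 + 2 = 1. So 0 ≥ 1, which is false.

Unsatisfiable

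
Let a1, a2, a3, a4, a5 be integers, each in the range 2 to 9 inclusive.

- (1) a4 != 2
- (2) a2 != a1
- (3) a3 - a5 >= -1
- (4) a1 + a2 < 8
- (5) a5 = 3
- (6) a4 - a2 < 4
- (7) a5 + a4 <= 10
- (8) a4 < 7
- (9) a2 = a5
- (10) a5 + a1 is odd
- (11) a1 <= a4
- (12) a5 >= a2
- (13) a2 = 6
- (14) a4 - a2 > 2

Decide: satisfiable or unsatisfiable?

Unsatisfiable

Constraint 13 fixes a2 = 6 and constraint 5 fixes a5 = 3, but constraint 9 requires a2 = a5. Since 6 ≠ 3, contradiction.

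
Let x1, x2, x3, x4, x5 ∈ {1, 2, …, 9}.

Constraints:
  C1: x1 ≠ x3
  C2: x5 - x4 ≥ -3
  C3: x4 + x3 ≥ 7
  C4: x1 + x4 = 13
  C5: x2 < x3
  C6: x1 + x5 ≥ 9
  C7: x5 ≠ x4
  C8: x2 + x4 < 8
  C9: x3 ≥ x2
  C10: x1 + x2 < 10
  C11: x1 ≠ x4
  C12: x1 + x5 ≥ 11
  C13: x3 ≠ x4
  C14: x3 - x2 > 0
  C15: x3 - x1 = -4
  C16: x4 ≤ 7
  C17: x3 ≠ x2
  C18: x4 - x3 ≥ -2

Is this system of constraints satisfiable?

Satisfiable

One satisfying assignment is x1 = 8, x2 = 1, x3 = 4, x4 = 5, x5 = 4.
For the less obvious constraints — constraint 2: x5 - x4 = -1; constraint 3: x4 + x3 = 9; constraint 4: x1 + x4 = 13 — and the others hold by inspection.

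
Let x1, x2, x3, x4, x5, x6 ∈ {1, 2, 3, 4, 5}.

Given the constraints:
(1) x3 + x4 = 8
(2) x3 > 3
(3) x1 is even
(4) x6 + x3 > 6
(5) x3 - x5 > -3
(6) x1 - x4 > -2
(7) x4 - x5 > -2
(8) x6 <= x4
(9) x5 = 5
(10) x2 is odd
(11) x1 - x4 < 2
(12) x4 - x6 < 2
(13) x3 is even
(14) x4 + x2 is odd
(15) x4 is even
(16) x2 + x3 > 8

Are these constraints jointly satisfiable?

Satisfiable

One satisfying assignment is x1 = 4, x2 = 5, x3 = 4, x4 = 4, x5 = 5, x6 = 4.
For the less obvious constraints — constraint 1: x3 + x4 = 8; constraint 4: x6 + x3 = 8; constraint 5: x3 - x5 = -1 — and the others hold by inspection.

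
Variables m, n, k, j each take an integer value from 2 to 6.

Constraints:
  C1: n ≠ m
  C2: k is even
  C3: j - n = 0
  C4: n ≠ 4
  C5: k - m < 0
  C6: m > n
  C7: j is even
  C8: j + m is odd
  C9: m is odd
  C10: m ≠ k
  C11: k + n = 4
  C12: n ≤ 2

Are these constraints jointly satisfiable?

Take m = 5, n = 2, k = 2, j = 2. Then constraint 3: j - n = 0; constraint 5: k - m = -3, and every other listed constraint is also met.

Satisfiable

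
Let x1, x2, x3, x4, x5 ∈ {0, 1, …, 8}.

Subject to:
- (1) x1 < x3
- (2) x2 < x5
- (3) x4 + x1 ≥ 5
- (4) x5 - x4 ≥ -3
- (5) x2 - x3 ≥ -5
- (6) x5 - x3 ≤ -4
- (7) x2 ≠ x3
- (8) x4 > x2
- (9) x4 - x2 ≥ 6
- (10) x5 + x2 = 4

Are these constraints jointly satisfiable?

Constraints 4, 5, 6, and 9 give x5 − x4 ≥ -3, x4 − x2 ≥ 6, x2 − x3 ≥ -5, x3 − x5 ≥ 4.
Adding all 4 inequalities: the left sides telescope to 0, and the right sides sum to (-3) + 6 + (-5) + 4 = 2. So 0 ≥ 2, which is false.

Unsatisfiable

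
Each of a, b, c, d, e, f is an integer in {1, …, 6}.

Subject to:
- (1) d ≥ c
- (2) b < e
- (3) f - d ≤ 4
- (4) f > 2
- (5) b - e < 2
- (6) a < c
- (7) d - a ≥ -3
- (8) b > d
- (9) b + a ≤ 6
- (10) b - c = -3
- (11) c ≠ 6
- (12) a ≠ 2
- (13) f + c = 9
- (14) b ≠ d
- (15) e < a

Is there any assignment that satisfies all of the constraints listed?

Constraints 1, 2, 6, 8, and 15 give d < b, b < e, e < a, a < c, c ≤ d. Chaining: d < b < e < a < c ≤ d, which forces d < d — impossible.

Unsatisfiable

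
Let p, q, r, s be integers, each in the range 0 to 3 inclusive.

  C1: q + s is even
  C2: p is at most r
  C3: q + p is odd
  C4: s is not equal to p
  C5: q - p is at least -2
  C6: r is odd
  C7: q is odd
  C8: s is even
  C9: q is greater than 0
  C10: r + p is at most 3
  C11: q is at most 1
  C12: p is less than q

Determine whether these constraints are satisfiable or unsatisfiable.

Unsatisfiable

Constraint 7 makes q odd and constraint 8 makes s even, so q + s must be odd. Constraint 1 says q + s is even — contradiction.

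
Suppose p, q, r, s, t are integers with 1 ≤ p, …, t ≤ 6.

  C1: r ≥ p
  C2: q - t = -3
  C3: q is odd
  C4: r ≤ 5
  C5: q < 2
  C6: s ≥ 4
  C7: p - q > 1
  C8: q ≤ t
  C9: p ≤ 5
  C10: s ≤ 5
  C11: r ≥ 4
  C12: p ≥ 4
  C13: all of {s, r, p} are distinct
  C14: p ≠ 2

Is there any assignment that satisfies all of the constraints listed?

Unsatisfiable

Constraints 4, 6, 9, 10, 11, and 12 confine each of s, r, p to the 2 values {4, 5}.
Constraint 13 requires all 3 of them to be distinct, but only 2 values are available — impossible by the pigeonhole principle.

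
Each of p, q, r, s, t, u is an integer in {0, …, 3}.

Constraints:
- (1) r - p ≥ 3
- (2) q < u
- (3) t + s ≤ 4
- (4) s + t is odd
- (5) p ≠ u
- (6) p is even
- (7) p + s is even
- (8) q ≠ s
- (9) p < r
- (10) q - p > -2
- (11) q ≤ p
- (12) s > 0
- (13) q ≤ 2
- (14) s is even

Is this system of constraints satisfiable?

Satisfiable

One satisfying assignment is p = 0, q = 0, r = 3, s = 2, t = 1, u = 3.
For the less obvious constraints — constraint 1: r - p = 3; constraint 3: t + s = 3 — and the others hold by inspection.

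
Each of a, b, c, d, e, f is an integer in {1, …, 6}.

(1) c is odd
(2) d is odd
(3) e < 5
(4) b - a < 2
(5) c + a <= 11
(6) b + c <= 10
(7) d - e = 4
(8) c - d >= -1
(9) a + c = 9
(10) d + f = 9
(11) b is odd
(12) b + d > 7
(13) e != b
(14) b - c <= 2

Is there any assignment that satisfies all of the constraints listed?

Satisfiable

Take a = 4, b = 5, c = 5, d = 5, e = 1, f = 4. Then constraint 4: b - a = 1; constraint 5: c + a = 9, and every other listed constraint is also met.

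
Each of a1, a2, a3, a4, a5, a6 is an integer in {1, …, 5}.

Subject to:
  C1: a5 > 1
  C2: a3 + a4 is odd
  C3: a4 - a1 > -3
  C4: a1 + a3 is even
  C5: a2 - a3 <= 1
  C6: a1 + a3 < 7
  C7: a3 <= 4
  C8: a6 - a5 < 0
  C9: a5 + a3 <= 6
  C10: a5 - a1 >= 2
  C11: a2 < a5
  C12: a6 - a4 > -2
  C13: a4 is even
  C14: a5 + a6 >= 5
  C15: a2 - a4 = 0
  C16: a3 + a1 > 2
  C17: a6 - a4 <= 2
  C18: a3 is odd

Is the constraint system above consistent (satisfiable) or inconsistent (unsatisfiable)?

Satisfiable

Setting (a1, a2, a3, a4, a5, a6) = (3, 2, 1, 2, 5, 2) satisfies everything: constraint 3: a4 - a1 = -1; constraint 5: a2 - a3 = 1, and the others follow.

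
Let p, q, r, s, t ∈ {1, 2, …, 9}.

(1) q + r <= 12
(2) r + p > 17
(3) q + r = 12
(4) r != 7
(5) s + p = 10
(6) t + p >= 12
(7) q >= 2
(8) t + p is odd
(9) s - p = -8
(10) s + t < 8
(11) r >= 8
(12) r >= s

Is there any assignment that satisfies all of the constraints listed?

Satisfiable

Take p = 9, q = 3, r = 9, s = 1, t = 4. Then constraint 1: q + r = 12; constraint 2: r + p = 18, and every other listed constraint is also met.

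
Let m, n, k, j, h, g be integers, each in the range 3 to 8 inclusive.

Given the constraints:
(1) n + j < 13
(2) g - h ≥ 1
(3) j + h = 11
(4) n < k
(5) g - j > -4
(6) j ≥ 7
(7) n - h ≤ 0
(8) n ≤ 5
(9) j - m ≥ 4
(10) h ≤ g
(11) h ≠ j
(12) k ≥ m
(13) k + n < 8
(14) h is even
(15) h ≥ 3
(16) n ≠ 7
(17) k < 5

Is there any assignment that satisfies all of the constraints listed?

Satisfiable

The assignment m = 3, n = 3, k = 4, j = 7, h = 4, g = 6 works:
  constraint 1 holds since n + j = 10.
  constraint 2 holds since g - h = 2.
  constraint 3 holds since j + h = 11.
The rest check out directly.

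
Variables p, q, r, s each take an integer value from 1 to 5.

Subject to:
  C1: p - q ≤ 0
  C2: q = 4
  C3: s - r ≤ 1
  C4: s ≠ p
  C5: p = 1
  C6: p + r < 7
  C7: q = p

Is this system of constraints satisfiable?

Unsatisfiable

Constraint 2 fixes q = 4 and constraint 5 fixes p = 1, but constraint 7 requires q = p. Since 4 ≠ 1, contradiction.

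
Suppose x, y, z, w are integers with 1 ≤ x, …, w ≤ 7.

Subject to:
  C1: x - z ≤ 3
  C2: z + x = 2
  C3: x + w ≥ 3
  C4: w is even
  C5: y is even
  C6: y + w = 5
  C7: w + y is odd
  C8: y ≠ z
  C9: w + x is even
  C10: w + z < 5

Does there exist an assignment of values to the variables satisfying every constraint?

Constraint 4 makes w even and constraint 5 makes y even, so w + y must be even. Constraint 7 says w + y is odd — contradiction.

Unsatisfiable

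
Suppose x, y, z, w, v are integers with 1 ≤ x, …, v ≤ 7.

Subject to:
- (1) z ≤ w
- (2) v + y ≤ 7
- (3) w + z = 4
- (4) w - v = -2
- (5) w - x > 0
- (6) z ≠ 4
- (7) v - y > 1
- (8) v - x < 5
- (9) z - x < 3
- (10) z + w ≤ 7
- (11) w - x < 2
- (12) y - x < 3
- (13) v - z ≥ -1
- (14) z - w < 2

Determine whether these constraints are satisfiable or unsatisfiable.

Satisfiable

Take x = 1, y = 2, z = 2, w = 2, v = 4. Then constraint 2: v + y = 6; constraint 3: w + z = 4, and every other listed constraint is also met.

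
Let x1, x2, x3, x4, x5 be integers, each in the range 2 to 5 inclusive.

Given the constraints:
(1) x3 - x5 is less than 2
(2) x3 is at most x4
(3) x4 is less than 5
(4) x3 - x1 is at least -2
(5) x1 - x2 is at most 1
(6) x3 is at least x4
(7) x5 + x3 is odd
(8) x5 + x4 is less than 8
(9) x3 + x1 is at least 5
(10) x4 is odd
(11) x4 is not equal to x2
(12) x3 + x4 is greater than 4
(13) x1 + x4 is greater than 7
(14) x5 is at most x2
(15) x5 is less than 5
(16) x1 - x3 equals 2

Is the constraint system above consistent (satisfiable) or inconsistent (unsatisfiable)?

Try x1 = 5, x2 = 5, x3 = 3, x4 = 3, x5 = 2.
Check constraint 1: x3 - x5 = 1; constraint 4: x3 - x1 = -2. The remaining constraints are straightforward to verify.

Satisfiable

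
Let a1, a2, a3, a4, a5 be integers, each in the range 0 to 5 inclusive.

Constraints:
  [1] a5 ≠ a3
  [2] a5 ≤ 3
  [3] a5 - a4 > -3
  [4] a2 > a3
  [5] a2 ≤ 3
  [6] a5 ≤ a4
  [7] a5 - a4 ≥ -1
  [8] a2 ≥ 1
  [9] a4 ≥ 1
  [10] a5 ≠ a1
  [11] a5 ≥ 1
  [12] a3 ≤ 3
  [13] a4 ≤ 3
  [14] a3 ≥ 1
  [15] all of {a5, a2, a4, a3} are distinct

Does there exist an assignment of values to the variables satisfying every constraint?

Constraints 2, 5, 8, 9, 11, 12, 13, and 14 confine each of a5, a2, a4, a3 to the 3 values {1, …, 3}.
Constraint 15 requires all 4 of them to be distinct, but only 3 values are available — impossible by the pigeonhole principle.

Unsatisfiable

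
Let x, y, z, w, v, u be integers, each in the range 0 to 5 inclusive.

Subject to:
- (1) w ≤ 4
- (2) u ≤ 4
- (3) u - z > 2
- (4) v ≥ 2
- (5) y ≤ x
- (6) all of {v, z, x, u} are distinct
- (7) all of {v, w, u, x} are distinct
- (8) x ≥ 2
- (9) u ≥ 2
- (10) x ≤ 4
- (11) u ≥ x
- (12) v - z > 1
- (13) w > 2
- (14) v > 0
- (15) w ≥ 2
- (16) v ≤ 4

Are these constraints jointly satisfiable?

Constraints 1, 2, 4, 8, 9, 10, 15, and 16 confine each of v, w, u, x to the 3 values {2, …, 4}.
Constraint 7 requires all 4 of them to be distinct, but only 3 values are available — impossible by the pigeonhole principle.

Unsatisfiable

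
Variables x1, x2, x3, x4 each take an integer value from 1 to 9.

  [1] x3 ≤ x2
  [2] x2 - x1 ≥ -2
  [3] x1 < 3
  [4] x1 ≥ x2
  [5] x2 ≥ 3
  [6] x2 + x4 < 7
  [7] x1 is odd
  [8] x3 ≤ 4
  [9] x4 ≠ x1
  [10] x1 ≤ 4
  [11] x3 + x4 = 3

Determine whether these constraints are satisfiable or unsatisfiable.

From constraints 4 and 5: x1 ≥ x2 and x2 ≥ 3, so x1 ≥ 3. From constraint 3: x1 ≤ 2. But 2 < 3, so no value of x1 works.

Unsatisfiable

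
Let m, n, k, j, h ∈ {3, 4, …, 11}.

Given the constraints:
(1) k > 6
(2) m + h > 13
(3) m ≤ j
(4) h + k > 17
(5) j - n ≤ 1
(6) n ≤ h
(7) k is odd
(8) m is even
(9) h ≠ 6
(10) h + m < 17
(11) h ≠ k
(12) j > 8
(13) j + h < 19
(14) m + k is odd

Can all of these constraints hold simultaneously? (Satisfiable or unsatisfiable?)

Satisfiable

Try m = 6, n = 9, k = 11, j = 9, h = 9.
Check constraint 2: m + h = 15; constraint 4: h + k = 20. The remaining constraints are straightforward to verify.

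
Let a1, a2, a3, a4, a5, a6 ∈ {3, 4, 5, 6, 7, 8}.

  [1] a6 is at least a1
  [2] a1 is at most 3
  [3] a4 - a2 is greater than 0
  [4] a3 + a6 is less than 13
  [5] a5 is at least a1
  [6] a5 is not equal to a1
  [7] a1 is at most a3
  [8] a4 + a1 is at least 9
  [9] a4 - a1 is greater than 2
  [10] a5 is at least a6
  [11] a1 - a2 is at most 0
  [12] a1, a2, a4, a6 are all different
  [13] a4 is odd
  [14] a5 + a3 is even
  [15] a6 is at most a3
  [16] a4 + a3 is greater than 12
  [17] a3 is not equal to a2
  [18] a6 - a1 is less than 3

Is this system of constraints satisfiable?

Satisfiable

Try a1 = 3, a2 = 6, a3 = 7, a4 = 7, a5 = 7, a6 = 5.
Check constraint 3: a4 - a2 = 1; constraint 4: a3 + a6 = 12; constraint 8: a4 + a1 = 10. The remaining constraints are straightforward to verify.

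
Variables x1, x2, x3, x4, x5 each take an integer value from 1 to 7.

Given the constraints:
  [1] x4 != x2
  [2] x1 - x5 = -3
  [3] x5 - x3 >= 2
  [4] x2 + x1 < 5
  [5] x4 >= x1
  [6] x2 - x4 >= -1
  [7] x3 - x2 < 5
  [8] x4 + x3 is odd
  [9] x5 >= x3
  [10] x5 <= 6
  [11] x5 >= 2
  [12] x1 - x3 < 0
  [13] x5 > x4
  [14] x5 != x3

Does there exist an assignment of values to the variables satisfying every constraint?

Satisfiable

One satisfying assignment is x1 = 2, x2 = 1, x3 = 3, x4 = 2, x5 = 5.
For the less obvious constraints — constraint 2: x1 - x5 = -3; constraint 3: x5 - x3 = 2 — and the others hold by inspection.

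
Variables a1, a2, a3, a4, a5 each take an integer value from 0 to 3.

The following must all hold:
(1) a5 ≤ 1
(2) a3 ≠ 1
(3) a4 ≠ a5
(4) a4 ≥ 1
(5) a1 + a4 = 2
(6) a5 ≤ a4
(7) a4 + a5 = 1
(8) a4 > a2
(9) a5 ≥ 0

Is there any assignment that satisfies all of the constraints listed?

Try a1 = 1, a2 = 0, a3 = 3, a4 = 1, a5 = 0.
Check constraint 5: a1 + a4 = 2; constraint 6: a5 = 0, a4 = 1; constraint 7: a4 + a5 = 1. The remaining constraints are straightforward to verify.

Satisfiable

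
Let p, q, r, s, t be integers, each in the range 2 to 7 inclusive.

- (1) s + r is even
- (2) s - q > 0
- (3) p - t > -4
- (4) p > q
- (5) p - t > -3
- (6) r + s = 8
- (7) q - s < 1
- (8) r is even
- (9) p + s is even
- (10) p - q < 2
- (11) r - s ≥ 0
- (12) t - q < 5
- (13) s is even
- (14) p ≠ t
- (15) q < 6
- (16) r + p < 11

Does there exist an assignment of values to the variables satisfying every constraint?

Satisfiable

Setting (p, q, r, s, t) = (4, 3, 4, 4, 6) satisfies everything: constraint 2: s - q = 1; constraint 3: p - t = -2; constraint 5: p - t = -2, and the others follow.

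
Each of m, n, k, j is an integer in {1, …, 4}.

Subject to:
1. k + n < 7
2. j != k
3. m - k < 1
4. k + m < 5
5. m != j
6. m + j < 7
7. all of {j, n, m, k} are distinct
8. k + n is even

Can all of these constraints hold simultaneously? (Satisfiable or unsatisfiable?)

Take m = 1, n = 4, k = 2, j = 3. Then constraint 1: k + n = 6; constraint 3: m - k = -1, and every other listed constraint is also met.

Satisfiable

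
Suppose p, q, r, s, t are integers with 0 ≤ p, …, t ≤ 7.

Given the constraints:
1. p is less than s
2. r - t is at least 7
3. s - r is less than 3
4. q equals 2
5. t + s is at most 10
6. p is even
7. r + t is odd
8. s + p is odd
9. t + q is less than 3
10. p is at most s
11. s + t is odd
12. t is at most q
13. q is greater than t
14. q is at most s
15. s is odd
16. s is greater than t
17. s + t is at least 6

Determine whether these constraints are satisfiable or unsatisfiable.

Setting (p, q, r, s, t) = (0, 2, 7, 7, 0) satisfies everything: constraint 2: r - t = 7; constraint 3: s - r = 0, and the others follow.

Satisfiable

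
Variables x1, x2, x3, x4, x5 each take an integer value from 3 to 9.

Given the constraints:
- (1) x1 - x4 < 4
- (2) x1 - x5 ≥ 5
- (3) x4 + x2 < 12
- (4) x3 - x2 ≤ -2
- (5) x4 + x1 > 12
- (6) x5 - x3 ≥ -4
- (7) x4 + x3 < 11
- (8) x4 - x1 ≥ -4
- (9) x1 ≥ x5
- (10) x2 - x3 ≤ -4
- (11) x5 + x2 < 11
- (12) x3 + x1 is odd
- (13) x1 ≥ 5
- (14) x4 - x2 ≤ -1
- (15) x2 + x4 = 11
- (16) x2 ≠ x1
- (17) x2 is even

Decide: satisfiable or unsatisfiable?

Unsatisfiable

Constraints 2, 6, 8, 10, and 14 give x1 − x5 ≥ 5, x5 − x3 ≥ -4, x3 − x2 ≥ 4, x2 − x4 ≥ 1, x4 − x1 ≥ -4.
Adding all 5 inequalities: the left sides telescope to 0, and the right sides sum to 5 + (-4) + 4 + 1 + (-4) = 2. So 0 ≥ 2, which is false.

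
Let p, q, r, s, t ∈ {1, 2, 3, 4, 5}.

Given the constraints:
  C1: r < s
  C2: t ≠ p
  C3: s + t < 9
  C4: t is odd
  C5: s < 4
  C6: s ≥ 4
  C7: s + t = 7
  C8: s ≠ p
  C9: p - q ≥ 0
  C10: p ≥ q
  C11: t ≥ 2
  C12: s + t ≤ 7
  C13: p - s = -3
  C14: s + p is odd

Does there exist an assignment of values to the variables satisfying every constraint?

Unsatisfiable

From constraint 6: s ≥ 4. From constraint 5: s ≤ 3. But 3 < 4, so no value of s works.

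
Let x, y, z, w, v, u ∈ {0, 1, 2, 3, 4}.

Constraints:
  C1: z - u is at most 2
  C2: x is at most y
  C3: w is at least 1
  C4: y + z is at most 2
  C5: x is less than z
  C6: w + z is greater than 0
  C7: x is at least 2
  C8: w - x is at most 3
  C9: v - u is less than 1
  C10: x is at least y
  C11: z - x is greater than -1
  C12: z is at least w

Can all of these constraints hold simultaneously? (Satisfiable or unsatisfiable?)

Unsatisfiable

From constraints 2 and 7: y ≥ x ≥ 2. From constraints 3 and 12: z ≥ w ≥ 1. Hence y + z ≥ 3. But constraint 4 requires y + z ≤ 2, and 2 < 3. Contradiction.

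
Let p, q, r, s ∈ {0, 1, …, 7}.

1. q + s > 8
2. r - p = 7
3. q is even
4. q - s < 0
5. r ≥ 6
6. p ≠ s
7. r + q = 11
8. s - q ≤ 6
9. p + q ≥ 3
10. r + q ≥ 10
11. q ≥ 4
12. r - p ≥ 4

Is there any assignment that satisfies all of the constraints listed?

Take p = 0, q = 4, r = 7, s = 7. Then constraint 1: q + s = 11; constraint 2: r - p = 7, and every other listed constraint is also met.

Satisfiable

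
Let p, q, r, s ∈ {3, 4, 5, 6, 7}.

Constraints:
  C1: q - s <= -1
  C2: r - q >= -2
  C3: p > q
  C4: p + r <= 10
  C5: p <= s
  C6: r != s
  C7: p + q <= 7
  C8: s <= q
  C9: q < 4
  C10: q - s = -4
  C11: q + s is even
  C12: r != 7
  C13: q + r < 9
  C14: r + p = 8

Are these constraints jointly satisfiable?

Constraints 3, 5, and 8 give p ≤ s, s ≤ q, q < p. Chaining: p ≤ s ≤ q < p, which forces p < p — impossible.

Unsatisfiable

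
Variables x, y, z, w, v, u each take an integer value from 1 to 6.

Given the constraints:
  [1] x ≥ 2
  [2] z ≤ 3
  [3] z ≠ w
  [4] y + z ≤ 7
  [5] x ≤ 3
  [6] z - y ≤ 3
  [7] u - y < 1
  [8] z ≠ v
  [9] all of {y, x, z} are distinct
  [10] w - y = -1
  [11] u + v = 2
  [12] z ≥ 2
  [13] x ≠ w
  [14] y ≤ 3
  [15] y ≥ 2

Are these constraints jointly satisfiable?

Constraints 1, 2, 5, 12, 14, and 15 confine each of y, x, z to the 2 values {2, 3}.
Constraint 9 requires all 3 of them to be distinct, but only 2 values are available — impossible by the pigeonhole principle.

Unsatisfiable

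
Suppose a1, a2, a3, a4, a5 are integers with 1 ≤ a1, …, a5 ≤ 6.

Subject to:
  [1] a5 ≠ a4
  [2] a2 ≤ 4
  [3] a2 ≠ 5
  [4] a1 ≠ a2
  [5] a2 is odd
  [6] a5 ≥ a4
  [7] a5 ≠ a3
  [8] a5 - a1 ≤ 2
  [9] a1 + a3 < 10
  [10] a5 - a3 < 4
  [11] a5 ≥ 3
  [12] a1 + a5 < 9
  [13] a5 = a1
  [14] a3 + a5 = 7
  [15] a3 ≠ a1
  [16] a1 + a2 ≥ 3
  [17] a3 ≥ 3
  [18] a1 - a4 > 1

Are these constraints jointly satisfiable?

Try a1 = 4, a2 = 1, a3 = 3, a4 = 1, a5 = 4.
Check constraint 8: a5 - a1 = 0; constraint 9: a1 + a3 = 7; constraint 10: a5 - a3 = 1. The remaining constraints are straightforward to verify.

Satisfiable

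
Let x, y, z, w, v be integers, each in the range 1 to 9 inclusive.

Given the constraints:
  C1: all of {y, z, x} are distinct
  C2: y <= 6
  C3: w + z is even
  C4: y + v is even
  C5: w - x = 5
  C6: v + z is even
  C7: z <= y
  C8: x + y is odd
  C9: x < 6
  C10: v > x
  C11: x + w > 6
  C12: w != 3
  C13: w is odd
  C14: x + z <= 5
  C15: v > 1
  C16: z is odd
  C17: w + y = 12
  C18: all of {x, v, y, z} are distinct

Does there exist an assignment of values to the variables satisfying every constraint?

Try x = 2, y = 5, z = 1, w = 7, v = 3.
Check constraint 5: w - x = 5; constraint 11: x + w = 9. The remaining constraints are straightforward to verify.

Satisfiable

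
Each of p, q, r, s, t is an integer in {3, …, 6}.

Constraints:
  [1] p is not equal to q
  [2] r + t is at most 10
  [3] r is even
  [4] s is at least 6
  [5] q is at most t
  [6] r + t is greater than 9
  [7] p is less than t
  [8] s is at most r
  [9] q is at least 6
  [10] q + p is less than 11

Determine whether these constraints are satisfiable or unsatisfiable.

From constraints 4 and 8: r ≥ s ≥ 6. From constraints 5 and 9: t ≥ q ≥ 6. Hence r + t ≥ 12. But constraint 2 requires r + t ≤ 10, and 10 < 12. Contradiction.

Unsatisfiable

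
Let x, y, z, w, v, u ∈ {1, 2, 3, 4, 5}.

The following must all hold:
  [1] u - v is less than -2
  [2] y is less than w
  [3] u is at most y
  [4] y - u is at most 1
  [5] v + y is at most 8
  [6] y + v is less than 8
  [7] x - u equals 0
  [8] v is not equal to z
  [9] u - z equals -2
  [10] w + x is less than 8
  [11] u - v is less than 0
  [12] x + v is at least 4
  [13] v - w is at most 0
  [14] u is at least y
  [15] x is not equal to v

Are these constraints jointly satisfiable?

Setting (x, y, z, w, v, u) = (1, 1, 3, 4, 4, 1) satisfies everything: constraint 1: u - v = -3; constraint 4: y - u = 0; constraint 5: v + y = 5, and the others follow.

Satisfiable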